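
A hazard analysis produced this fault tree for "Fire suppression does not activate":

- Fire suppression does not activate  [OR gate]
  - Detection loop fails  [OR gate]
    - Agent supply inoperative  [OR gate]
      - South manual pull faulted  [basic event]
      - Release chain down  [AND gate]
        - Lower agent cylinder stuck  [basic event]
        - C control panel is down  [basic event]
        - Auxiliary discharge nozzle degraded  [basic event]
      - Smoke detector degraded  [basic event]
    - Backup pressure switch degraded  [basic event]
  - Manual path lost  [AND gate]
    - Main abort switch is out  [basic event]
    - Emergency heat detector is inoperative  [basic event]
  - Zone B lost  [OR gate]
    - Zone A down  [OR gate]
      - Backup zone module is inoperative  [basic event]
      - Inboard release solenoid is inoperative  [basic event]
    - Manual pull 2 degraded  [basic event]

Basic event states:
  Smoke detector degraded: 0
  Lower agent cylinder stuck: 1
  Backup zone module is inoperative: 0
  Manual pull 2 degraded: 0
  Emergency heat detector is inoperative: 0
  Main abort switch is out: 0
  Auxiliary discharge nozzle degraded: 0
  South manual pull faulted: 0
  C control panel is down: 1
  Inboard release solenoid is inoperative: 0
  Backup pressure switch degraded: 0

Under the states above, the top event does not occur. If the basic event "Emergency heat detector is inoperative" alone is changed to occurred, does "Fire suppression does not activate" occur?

No

Counterfactual: set "Emergency heat detector is inoperative" to occurred.
Release chain down [AND]: Lower agent cylinder stuck=occurs, C control panel is down=occurs, Auxiliary discharge nozzle degraded=not → not all inputs occur → does not occur.
Agent supply inoperative [OR]: South manual pull faulted=not, Release chain down=not, Smoke detector degraded=not → no input occurs → does not occur.
Detection loop fails [OR]: Agent supply inoperative=not, Backup pressure switch degraded=not → no input occurs → does not occur.
Manual path lost [AND]: Main abort switch is out=not, Emergency heat detector is inoperative=occurs → not all inputs occur → does not occur.
Zone A down [OR]: Backup zone module is inoperative=not, Inboard release solenoid is inoperative=not → no input occurs → does not occur.
Zone B lost [OR]: Zone A down=not, Manual pull 2 degraded=not → no input occurs → does not occur.
Fire suppression does not activate [OR]: Detection loop fails=not, Manual path lost=not, Zone B lost=not → no input occurs → does not occur.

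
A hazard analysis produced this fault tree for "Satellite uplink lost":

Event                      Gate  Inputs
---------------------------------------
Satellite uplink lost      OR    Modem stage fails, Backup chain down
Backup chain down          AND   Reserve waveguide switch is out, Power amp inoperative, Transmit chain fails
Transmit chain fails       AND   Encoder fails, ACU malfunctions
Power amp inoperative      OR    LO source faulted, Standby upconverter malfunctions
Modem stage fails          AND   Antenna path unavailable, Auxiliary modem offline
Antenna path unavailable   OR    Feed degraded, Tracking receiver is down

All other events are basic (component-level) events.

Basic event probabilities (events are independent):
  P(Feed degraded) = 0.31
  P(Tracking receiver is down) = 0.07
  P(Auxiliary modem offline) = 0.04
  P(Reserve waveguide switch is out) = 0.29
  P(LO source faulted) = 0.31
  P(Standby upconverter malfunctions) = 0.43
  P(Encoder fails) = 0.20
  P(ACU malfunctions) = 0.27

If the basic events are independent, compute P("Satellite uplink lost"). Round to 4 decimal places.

P(Antenna path unavailable) [OR] = 1 − (1−0.31) × (1−0.07) = 0.358300
P(Modem stage fails) [AND] = 0.358300 × 0.04 = 0.014332
P(Power amp inoperative) [OR] = 1 − (1−0.31) × (1−0.43) = 0.606700
P(Transmit chain fails) [AND] = 0.20 × 0.27 = 0.054000
P(Backup chain down) [AND] = 0.29 × 0.606700 × 0.054000 = 0.009501
P(Satellite uplink lost) [OR] = 1 − (1−0.014332) × (1−0.009501) = 0.023697
Rounded to 4 decimal places: P(Satellite uplink lost) ≈ 0.0237.

0.0237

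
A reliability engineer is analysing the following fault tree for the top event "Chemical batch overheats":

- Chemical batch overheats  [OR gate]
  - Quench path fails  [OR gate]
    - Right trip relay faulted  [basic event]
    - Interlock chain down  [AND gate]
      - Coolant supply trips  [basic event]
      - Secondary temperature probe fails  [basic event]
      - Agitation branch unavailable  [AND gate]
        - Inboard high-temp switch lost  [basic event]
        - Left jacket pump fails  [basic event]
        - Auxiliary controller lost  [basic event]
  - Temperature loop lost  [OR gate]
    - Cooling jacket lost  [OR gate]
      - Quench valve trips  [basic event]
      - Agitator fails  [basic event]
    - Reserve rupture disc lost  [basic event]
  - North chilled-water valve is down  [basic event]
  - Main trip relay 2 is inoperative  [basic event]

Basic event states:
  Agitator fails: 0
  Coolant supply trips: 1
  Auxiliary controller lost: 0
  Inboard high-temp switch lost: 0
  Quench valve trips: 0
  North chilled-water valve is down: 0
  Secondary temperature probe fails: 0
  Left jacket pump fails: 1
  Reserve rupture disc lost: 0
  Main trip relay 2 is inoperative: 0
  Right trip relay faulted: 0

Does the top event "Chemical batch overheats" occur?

No

Agitation branch unavailable [AND]: Inboard high-temp switch lost=not, Left jacket pump fails=occurs, Auxiliary controller lost=not → not all inputs occur → does not occur.
Interlock chain down [AND]: Coolant supply trips=occurs, Secondary temperature probe fails=not, Agitation branch unavailable=not → not all inputs occur → does not occur.
Quench path fails [OR]: Right trip relay faulted=not, Interlock chain down=not → no input occurs → does not occur.
Cooling jacket lost [OR]: Quench valve trips=not, Agitator fails=not → no input occurs → does not occur.
Temperature loop lost [OR]: Cooling jacket lost=not, Reserve rupture disc lost=not → no input occurs → does not occur.
Chemical batch overheats [OR]: Quench path fails=not, Temperature loop lost=not, North chilled-water valve is down=not, Main trip relay 2 is inoperative=not → no input occurs → does not occur.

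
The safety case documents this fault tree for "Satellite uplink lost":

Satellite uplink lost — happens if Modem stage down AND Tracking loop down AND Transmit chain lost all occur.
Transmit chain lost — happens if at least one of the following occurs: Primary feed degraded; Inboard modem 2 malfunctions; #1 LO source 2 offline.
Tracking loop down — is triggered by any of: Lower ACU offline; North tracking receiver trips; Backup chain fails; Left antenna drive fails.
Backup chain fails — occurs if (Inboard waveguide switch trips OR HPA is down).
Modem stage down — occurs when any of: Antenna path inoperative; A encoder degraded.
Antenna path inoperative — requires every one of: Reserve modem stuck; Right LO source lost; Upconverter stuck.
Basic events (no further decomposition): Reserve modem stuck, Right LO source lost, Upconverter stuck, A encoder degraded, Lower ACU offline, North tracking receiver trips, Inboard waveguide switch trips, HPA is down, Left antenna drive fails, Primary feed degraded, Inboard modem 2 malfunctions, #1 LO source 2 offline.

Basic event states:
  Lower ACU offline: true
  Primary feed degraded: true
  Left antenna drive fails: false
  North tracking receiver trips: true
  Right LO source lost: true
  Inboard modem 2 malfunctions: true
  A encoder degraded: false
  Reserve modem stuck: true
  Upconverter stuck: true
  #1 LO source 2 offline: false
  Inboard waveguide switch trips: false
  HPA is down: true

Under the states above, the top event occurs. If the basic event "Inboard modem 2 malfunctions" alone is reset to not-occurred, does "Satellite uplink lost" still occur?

Counterfactual: set "Inboard modem 2 malfunctions" to not occurred.
Antenna path inoperative [AND]: Reserve modem stuck=occurs, Right LO source lost=occurs, Upconverter stuck=occurs → all inputs occur → occurs.
Modem stage down [OR]: Antenna path inoperative=occurs, A encoder degraded=not → at least one input occurs → occurs.
Backup chain fails [OR]: Inboard waveguide switch trips=not, HPA is down=occurs → at least one input occurs → occurs.
Tracking loop down [OR]: Lower ACU offline=occurs, North tracking receiver trips=occurs, Backup chain fails=occurs, Left antenna drive fails=not → at least one input occurs → occurs.
Transmit chain lost [OR]: Primary feed degraded=occurs, Inboard modem 2 malfunctions=not, #1 LO source 2 offline=not → at least one input occurs → occurs.
Satellite uplink lost [AND]: Modem stage down=occurs, Tracking loop down=occurs, Transmit chain lost=occurs → all inputs occur → occurs.

Yes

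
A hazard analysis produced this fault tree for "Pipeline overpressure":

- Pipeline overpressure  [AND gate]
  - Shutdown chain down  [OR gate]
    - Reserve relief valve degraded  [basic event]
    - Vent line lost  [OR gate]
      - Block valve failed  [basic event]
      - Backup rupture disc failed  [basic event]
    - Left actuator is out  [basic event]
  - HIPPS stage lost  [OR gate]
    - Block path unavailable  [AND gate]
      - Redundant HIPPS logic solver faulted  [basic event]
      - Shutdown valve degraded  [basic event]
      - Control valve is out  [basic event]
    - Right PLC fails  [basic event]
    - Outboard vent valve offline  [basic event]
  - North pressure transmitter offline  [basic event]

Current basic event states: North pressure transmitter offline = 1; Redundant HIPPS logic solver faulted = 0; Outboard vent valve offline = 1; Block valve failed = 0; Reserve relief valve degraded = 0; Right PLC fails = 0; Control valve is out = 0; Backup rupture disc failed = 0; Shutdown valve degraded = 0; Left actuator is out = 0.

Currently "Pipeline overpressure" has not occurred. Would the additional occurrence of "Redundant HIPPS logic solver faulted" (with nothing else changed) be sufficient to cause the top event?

No

Counterfactual: set "Redundant HIPPS logic solver faulted" to occurred.
Vent line lost [OR]: Block valve failed=not, Backup rupture disc failed=not → no input occurs → does not occur.
Shutdown chain down [OR]: Reserve relief valve degraded=not, Vent line lost=not, Left actuator is out=not → no input occurs → does not occur.
Block path unavailable [AND]: Redundant HIPPS logic solver faulted=occurs, Shutdown valve degraded=not, Control valve is out=not → not all inputs occur → does not occur.
HIPPS stage lost [OR]: Block path unavailable=not, Right PLC fails=not, Outboard vent valve offline=occurs → at least one input occurs → occurs.
Pipeline overpressure [AND]: Shutdown chain down=not, HIPPS stage lost=occurs, North pressure transmitter offline=occurs → not all inputs occur → does not occur.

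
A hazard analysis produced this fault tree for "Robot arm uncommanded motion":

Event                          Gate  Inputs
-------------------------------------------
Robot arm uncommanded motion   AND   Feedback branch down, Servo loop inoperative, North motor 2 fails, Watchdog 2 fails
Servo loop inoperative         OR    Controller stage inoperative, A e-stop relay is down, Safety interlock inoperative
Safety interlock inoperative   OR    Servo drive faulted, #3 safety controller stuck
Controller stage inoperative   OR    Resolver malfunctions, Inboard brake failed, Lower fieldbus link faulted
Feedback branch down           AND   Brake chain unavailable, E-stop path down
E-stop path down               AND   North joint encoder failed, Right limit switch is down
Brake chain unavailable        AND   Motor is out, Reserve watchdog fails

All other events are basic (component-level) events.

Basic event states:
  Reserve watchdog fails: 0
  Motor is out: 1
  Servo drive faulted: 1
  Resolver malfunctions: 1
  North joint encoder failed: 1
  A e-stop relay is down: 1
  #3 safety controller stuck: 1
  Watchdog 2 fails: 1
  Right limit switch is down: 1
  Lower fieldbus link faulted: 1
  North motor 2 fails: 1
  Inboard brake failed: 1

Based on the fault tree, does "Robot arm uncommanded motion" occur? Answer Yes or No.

No

Brake chain unavailable [AND]: Motor is out=occurs, Reserve watchdog fails=not → not all inputs occur → does not occur.
E-stop path down [AND]: North joint encoder failed=occurs, Right limit switch is down=occurs → all inputs occur → occurs.
Feedback branch down [AND]: Brake chain unavailable=not, E-stop path down=occurs → not all inputs occur → does not occur.
Controller stage inoperative [OR]: Resolver malfunctions=occurs, Inboard brake failed=occurs, Lower fieldbus link faulted=occurs → at least one input occurs → occurs.
Safety interlock inoperative [OR]: Servo drive faulted=occurs, #3 safety controller stuck=occurs → at least one input occurs → occurs.
Servo loop inoperative [OR]: Controller stage inoperative=occurs, A e-stop relay is down=occurs, Safety interlock inoperative=occurs → at least one input occurs → occurs.
Robot arm uncommanded motion [AND]: Feedback branch down=not, Servo loop inoperative=occurs, North motor 2 fails=occurs, Watchdog 2 fails=occurs → not all inputs occur → does not occur.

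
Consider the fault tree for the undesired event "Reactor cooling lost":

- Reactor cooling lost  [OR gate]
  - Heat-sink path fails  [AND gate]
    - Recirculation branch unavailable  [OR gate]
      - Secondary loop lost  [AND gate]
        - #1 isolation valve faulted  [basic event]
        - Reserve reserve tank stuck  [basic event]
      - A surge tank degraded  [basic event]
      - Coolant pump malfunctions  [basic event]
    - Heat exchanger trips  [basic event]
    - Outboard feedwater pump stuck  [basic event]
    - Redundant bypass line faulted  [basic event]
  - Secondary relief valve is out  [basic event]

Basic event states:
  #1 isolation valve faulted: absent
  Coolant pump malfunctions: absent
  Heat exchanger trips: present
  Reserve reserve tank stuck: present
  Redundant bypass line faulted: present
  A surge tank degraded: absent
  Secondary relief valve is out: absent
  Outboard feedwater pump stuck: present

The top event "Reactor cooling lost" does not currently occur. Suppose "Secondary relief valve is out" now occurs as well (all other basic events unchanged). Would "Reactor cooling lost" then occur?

Yes

Counterfactual: set "Secondary relief valve is out" to occurred.
Secondary loop lost [AND]: #1 isolation valve faulted=not, Reserve reserve tank stuck=occurs → not all inputs occur → does not occur.
Recirculation branch unavailable [OR]: Secondary loop lost=not, A surge tank degraded=not, Coolant pump malfunctions=not → no input occurs → does not occur.
Heat-sink path fails [AND]: Recirculation branch unavailable=not, Heat exchanger trips=occurs, Outboard feedwater pump stuck=occurs, Redundant bypass line faulted=occurs → not all inputs occur → does not occur.
Reactor cooling lost [OR]: Heat-sink path fails=not, Secondary relief valve is out=occurs → at least one input occurs → occurs.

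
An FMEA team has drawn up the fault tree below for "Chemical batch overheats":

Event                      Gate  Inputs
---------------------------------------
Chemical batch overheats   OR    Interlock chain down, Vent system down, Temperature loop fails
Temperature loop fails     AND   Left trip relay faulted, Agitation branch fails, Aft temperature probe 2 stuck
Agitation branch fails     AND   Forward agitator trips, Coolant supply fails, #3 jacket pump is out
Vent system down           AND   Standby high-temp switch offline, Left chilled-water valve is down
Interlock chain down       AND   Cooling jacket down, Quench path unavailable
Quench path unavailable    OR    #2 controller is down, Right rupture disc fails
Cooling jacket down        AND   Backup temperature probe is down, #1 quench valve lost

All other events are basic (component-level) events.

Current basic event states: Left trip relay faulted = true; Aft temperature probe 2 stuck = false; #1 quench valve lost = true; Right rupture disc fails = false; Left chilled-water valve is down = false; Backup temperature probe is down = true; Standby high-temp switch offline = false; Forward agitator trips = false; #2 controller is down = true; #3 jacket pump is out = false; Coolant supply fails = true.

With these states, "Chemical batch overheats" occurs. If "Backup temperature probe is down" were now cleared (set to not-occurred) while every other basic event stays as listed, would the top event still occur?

Counterfactual: set "Backup temperature probe is down" to not occurred.
Cooling jacket down [AND]: Backup temperature probe is down=not, #1 quench valve lost=occurs → not all inputs occur → does not occur.
Quench path unavailable [OR]: #2 controller is down=occurs, Right rupture disc fails=not → at least one input occurs → occurs.
Interlock chain down [AND]: Cooling jacket down=not, Quench path unavailable=occurs → not all inputs occur → does not occur.
Vent system down [AND]: Standby high-temp switch offline=not, Left chilled-water valve is down=not → not all inputs occur → does not occur.
Agitation branch fails [AND]: Forward agitator trips=not, Coolant supply fails=occurs, #3 jacket pump is out=not → not all inputs occur → does not occur.
Temperature loop fails [AND]: Left trip relay faulted=occurs, Agitation branch fails=not, Aft temperature probe 2 stuck=not → not all inputs occur → does not occur.
Chemical batch overheats [OR]: Interlock chain down=not, Vent system down=not, Temperature loop fails=not → no input occurs → does not occur.

No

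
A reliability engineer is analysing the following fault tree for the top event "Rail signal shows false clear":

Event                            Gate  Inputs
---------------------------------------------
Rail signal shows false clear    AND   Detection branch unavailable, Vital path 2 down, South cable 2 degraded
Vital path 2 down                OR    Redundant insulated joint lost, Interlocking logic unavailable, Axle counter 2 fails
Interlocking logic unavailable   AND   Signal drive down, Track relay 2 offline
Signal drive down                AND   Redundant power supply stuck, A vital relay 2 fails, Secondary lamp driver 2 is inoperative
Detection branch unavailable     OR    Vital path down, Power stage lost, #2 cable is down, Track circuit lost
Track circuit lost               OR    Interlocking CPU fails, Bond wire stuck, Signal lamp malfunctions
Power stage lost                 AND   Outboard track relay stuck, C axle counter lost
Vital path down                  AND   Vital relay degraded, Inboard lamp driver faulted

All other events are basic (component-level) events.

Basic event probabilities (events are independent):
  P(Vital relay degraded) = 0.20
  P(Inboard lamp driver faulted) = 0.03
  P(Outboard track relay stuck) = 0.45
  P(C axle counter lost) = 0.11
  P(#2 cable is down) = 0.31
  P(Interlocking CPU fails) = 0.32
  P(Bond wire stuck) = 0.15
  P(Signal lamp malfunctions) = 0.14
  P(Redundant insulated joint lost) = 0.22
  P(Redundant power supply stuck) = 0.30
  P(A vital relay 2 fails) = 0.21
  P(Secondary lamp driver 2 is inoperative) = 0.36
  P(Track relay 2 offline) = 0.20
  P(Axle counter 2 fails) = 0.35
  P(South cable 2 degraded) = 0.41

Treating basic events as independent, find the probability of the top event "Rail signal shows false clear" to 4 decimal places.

P(Vital path down) [AND] = 0.20 × 0.03 = 0.006000
P(Power stage lost) [AND] = 0.45 × 0.11 = 0.049500
P(Track circuit lost) [OR] = 1 − (1−0.32) × (1−0.15) × (1−0.14) = 0.502920
P(Detection branch unavailable) [OR] = 1 − (1−0.006000) × (1−0.049500) × (1−0.31) × (1−0.502920) = 0.675949
P(Signal drive down) [AND] = 0.30 × 0.21 × 0.36 = 0.022680
P(Interlocking logic unavailable) [AND] = 0.022680 × 0.20 = 0.004536
P(Vital path 2 down) [OR] = 1 − (1−0.22) × (1−0.004536) × (1−0.35) = 0.495300
P(Rail signal shows false clear) [AND] = 0.675949 × 0.495300 × 0.41 = 0.137267
Rounded to 4 decimal places: P(Rail signal shows false clear) ≈ 0.1373.

0.1373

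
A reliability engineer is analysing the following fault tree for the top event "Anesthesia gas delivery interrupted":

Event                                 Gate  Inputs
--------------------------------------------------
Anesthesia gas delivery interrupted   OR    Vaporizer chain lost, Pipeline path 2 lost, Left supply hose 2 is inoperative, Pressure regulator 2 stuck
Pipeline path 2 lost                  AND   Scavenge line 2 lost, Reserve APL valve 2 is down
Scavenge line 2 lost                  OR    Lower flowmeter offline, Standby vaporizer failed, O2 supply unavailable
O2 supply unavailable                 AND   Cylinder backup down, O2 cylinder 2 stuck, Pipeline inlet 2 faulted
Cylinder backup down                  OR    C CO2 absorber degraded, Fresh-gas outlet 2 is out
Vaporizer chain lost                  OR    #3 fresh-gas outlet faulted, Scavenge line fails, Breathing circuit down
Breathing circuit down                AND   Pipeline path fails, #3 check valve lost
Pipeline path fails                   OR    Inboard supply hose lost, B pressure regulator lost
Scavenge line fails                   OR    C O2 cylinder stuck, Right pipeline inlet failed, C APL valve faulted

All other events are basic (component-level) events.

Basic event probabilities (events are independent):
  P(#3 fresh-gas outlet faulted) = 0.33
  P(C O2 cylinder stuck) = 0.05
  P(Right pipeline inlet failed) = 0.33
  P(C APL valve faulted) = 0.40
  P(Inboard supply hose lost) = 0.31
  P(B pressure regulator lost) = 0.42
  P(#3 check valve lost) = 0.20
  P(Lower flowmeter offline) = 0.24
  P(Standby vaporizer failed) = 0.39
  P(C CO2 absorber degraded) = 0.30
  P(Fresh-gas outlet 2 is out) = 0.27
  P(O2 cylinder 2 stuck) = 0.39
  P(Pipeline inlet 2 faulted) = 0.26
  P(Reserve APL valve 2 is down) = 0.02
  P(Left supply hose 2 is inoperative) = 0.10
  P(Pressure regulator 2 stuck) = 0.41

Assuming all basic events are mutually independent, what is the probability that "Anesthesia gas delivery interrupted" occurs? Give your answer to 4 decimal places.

0.8818

P(Scavenge line fails) [OR] = 1 − (1−0.05) × (1−0.33) × (1−0.40) = 0.618100
P(Pipeline path fails) [OR] = 1 − (1−0.31) × (1−0.42) = 0.599800
P(Breathing circuit down) [AND] = 0.599800 × 0.20 = 0.119960
P(Vaporizer chain lost) [OR] = 1 − (1−0.33) × (1−0.618100) × (1−0.119960) = 0.774822
P(Cylinder backup down) [OR] = 1 − (1−0.30) × (1−0.27) = 0.489000
P(O2 supply unavailable) [AND] = 0.489000 × 0.39 × 0.26 = 0.049585
P(Scavenge line 2 lost) [OR] = 1 − (1−0.24) × (1−0.39) × (1−0.049585) = 0.559388
P(Pipeline path 2 lost) [AND] = 0.559388 × 0.02 = 0.011188
P(Anesthesia gas delivery interrupted) [OR] = 1 − (1−0.774822) × (1−0.011188) × (1−0.10) × (1−0.41) = 0.881768
Rounded to 4 decimal places: P(Anesthesia gas delivery interrupted) ≈ 0.8818.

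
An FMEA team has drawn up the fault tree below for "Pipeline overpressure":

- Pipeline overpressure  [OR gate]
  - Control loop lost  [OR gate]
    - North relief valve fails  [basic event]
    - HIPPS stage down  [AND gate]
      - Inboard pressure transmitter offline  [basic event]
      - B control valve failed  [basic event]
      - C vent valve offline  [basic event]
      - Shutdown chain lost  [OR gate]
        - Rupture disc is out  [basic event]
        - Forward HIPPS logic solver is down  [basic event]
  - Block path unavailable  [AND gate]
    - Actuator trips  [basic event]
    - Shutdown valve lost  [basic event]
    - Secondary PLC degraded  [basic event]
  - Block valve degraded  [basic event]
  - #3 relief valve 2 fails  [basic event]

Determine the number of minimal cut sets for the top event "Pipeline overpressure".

Shutdown chain lost [OR]: union of children's cut sets → 2 cut set(s).
HIPPS stage down [AND]: one cut set from each child combined → 1 × 1 × 1 × 2 = 2 cut set(s).
Control loop lost [OR]: union of children's cut sets → 3 cut set(s).
Block path unavailable [AND]: one cut set from each child combined → 1 × 1 × 1 = 1 cut set(s).
Pipeline overpressure [OR]: union of children's cut sets → 6 cut set(s).
Minimal cut sets: {North relief valve fails}; {B control valve failed, C vent valve offline, Inboard pressure transmitter offline, Rupture disc is out}; {B control valve failed, C vent valve offline, Forward HIPPS logic solver is down, Inboard pressure transmitter offline}; {Actuator trips, Secondary PLC degraded, Shutdown valve lost}; {Block valve degraded}; {#3 relief valve 2 fails}.

6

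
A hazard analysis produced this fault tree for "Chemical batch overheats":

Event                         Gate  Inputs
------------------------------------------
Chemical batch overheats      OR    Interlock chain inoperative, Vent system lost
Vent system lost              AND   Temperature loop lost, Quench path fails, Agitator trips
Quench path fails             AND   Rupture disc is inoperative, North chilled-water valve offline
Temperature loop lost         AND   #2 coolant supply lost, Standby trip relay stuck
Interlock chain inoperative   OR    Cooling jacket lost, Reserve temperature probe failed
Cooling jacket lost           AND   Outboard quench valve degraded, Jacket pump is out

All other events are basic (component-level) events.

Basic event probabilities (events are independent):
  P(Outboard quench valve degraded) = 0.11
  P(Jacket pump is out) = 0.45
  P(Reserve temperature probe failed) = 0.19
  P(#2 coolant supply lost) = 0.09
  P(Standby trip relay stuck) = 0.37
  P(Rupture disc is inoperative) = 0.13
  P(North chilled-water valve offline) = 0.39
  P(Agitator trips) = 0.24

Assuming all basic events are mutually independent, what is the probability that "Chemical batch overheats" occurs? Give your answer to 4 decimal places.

0.2304

P(Cooling jacket lost) [AND] = 0.11 × 0.45 = 0.049500
P(Interlock chain inoperative) [OR] = 1 − (1−0.049500) × (1−0.19) = 0.230095
P(Temperature loop lost) [AND] = 0.09 × 0.37 = 0.033300
P(Quench path fails) [AND] = 0.13 × 0.39 = 0.050700
P(Vent system lost) [AND] = 0.033300 × 0.050700 × 0.24 = 0.000405
P(Chemical batch overheats) [OR] = 1 − (1−0.230095) × (1−0.000405) = 0.230407
Rounded to 4 decimal places: P(Chemical batch overheats) ≈ 0.2304.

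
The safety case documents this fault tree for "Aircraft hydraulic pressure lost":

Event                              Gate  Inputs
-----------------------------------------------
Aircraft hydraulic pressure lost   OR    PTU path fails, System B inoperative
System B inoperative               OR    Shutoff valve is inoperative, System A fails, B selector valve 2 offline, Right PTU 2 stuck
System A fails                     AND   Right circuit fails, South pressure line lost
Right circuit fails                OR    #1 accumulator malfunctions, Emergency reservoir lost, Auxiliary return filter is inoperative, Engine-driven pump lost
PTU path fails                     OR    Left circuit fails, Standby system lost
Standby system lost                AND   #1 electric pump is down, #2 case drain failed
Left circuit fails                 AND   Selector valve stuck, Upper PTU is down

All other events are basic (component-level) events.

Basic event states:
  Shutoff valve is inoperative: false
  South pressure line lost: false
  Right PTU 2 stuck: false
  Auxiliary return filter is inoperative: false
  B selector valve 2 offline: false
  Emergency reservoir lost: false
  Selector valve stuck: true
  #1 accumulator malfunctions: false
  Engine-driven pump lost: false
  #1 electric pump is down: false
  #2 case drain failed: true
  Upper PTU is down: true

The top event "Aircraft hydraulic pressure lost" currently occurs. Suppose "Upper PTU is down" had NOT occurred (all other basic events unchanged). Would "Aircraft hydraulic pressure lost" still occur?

No

Counterfactual: set "Upper PTU is down" to not occurred.
Left circuit fails [AND]: Selector valve stuck=occurs, Upper PTU is down=not → not all inputs occur → does not occur.
Standby system lost [AND]: #1 electric pump is down=not, #2 case drain failed=occurs → not all inputs occur → does not occur.
PTU path fails [OR]: Left circuit fails=not, Standby system lost=not → no input occurs → does not occur.
Right circuit fails [OR]: #1 accumulator malfunctions=not, Emergency reservoir lost=not, Auxiliary return filter is inoperative=not, Engine-driven pump lost=not → no input occurs → does not occur.
System A fails [AND]: Right circuit fails=not, South pressure line lost=not → not all inputs occur → does not occur.
System B inoperative [OR]: Shutoff valve is inoperative=not, System A fails=not, B selector valve 2 offline=not, Right PTU 2 stuck=not → no input occurs → does not occur.
Aircraft hydraulic pressure lost [OR]: PTU path fails=not, System B inoperative=not → no input occurs → does not occur.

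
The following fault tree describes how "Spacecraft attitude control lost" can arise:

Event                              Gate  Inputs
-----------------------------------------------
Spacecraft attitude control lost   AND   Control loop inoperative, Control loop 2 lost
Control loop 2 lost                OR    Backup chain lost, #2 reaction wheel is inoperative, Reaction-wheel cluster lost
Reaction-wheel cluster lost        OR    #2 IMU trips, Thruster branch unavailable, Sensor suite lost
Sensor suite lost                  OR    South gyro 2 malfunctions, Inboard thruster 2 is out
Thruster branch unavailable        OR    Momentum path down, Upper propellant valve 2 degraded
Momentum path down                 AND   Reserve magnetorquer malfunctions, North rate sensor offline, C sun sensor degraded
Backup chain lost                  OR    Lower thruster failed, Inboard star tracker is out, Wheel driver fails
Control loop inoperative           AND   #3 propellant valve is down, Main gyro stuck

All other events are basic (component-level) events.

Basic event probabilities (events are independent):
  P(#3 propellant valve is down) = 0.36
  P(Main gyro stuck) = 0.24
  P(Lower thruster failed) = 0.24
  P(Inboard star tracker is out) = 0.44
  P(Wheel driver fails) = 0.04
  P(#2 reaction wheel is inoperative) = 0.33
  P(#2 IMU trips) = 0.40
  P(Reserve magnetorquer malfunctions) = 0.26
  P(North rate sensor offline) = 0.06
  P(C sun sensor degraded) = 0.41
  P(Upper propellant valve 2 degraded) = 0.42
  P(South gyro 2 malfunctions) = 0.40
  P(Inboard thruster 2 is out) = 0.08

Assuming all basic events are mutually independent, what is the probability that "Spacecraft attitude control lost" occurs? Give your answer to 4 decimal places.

0.0819

P(Control loop inoperative) [AND] = 0.36 × 0.24 = 0.086400
P(Backup chain lost) [OR] = 1 − (1−0.24) × (1−0.44) × (1−0.04) = 0.591424
P(Momentum path down) [AND] = 0.26 × 0.06 × 0.41 = 0.006396
P(Thruster branch unavailable) [OR] = 1 − (1−0.006396) × (1−0.42) = 0.423710
P(Sensor suite lost) [OR] = 1 − (1−0.40) × (1−0.08) = 0.448000
P(Reaction-wheel cluster lost) [OR] = 1 − (1−0.40) × (1−0.423710) × (1−0.448000) = 0.809133
P(Control loop 2 lost) [OR] = 1 − (1−0.591424) × (1−0.33) × (1−0.809133) = 0.947751
P(Spacecraft attitude control lost) [AND] = 0.086400 × 0.947751 = 0.081886
Rounded to 4 decimal places: P(Spacecraft attitude control lost) ≈ 0.0819.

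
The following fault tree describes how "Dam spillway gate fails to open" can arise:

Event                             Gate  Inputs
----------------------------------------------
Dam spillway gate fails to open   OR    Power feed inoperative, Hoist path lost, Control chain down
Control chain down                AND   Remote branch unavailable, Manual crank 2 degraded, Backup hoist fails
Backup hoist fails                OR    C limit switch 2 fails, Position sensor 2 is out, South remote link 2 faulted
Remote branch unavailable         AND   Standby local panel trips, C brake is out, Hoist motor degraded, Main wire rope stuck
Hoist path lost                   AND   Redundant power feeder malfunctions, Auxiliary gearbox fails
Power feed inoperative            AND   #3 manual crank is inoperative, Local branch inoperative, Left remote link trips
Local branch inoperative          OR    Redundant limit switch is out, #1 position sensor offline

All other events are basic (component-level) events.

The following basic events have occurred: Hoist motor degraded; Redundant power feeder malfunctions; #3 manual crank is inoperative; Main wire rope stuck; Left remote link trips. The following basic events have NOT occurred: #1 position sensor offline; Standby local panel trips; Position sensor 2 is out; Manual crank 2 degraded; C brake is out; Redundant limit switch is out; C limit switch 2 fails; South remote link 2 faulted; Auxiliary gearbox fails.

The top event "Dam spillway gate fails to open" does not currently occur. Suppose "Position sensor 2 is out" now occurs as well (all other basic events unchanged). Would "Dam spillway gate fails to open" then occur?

No

Counterfactual: set "Position sensor 2 is out" to occurred.
Local branch inoperative [OR]: Redundant limit switch is out=not, #1 position sensor offline=not → no input occurs → does not occur.
Power feed inoperative [AND]: #3 manual crank is inoperative=occurs, Local branch inoperative=not, Left remote link trips=occurs → not all inputs occur → does not occur.
Hoist path lost [AND]: Redundant power feeder malfunctions=occurs, Auxiliary gearbox fails=not → not all inputs occur → does not occur.
Remote branch unavailable [AND]: Standby local panel trips=not, C brake is out=not, Hoist motor degraded=occurs, Main wire rope stuck=occurs → not all inputs occur → does not occur.
Backup hoist fails [OR]: C limit switch 2 fails=not, Position sensor 2 is out=occurs, South remote link 2 faulted=not → at least one input occurs → occurs.
Control chain down [AND]: Remote branch unavailable=not, Manual crank 2 degraded=not, Backup hoist fails=occurs → not all inputs occur → does not occur.
Dam spillway gate fails to open [OR]: Power feed inoperative=not, Hoist path lost=not, Control chain down=not → no input occurs → does not occur.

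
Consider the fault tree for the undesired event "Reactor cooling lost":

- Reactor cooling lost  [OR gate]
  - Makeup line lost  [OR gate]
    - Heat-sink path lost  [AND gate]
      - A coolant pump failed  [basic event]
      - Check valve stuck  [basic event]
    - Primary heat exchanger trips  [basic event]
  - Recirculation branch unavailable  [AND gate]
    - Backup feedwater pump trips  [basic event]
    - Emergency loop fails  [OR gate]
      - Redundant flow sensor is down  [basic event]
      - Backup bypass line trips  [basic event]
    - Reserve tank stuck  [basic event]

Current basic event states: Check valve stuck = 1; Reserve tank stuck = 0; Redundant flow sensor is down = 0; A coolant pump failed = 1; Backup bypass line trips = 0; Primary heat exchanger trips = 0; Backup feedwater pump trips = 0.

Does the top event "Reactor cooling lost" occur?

Yes

Heat-sink path lost [AND]: A coolant pump failed=occurs, Check valve stuck=occurs → all inputs occur → occurs.
Makeup line lost [OR]: Heat-sink path lost=occurs, Primary heat exchanger trips=not → at least one input occurs → occurs.
Emergency loop fails [OR]: Redundant flow sensor is down=not, Backup bypass line trips=not → no input occurs → does not occur.
Recirculation branch unavailable [AND]: Backup feedwater pump trips=not, Emergency loop fails=not, Reserve tank stuck=not → not all inputs occur → does not occur.
Reactor cooling lost [OR]: Makeup line lost=occurs, Recirculation branch unavailable=not → at least one input occurs → occurs.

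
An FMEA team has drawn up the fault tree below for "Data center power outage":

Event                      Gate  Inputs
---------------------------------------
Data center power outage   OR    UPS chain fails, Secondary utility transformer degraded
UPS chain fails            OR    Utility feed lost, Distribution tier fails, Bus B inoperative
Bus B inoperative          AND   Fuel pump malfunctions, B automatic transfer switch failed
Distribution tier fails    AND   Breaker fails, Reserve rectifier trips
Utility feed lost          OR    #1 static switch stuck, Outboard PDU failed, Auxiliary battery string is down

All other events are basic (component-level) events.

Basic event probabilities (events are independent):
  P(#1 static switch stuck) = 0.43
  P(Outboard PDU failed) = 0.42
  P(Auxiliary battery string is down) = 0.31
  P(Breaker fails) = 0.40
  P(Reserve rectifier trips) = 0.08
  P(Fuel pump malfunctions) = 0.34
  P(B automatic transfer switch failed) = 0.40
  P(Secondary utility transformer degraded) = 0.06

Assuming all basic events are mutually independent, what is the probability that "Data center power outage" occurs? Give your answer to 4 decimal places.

P(Utility feed lost) [OR] = 1 − (1−0.43) × (1−0.42) × (1−0.31) = 0.771886
P(Distribution tier fails) [AND] = 0.40 × 0.08 = 0.032000
P(Bus B inoperative) [AND] = 0.34 × 0.40 = 0.136000
P(UPS chain fails) [OR] = 1 − (1−0.771886) × (1−0.032000) × (1−0.136000) = 0.809216
P(Data center power outage) [OR] = 1 − (1−0.809216) × (1−0.06) = 0.820663
Rounded to 4 decimal places: P(Data center power outage) ≈ 0.8207.

0.8207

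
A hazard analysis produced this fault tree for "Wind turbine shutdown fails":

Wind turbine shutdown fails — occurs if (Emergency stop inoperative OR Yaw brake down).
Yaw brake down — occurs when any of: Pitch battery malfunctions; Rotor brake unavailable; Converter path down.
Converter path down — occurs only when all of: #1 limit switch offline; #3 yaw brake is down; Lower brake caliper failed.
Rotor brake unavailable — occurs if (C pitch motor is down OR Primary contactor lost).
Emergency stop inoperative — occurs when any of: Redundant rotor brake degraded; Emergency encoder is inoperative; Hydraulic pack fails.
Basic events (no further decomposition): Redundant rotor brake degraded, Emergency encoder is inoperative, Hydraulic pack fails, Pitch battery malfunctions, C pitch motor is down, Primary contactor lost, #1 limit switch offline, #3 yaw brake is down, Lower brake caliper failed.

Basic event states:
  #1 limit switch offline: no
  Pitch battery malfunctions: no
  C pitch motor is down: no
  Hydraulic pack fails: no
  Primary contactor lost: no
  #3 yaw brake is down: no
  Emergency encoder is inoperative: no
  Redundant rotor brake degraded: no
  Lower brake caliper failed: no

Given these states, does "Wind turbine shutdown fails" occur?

No

Emergency stop inoperative [OR]: Redundant rotor brake degraded=not, Emergency encoder is inoperative=not, Hydraulic pack fails=not → no input occurs → does not occur.
Rotor brake unavailable [OR]: C pitch motor is down=not, Primary contactor lost=not → no input occurs → does not occur.
Converter path down [AND]: #1 limit switch offline=not, #3 yaw brake is down=not, Lower brake caliper failed=not → not all inputs occur → does not occur.
Yaw brake down [OR]: Pitch battery malfunctions=not, Rotor brake unavailable=not, Converter path down=not → no input occurs → does not occur.
Wind turbine shutdown fails [OR]: Emergency stop inoperative=not, Yaw brake down=not → no input occurs → does not occur.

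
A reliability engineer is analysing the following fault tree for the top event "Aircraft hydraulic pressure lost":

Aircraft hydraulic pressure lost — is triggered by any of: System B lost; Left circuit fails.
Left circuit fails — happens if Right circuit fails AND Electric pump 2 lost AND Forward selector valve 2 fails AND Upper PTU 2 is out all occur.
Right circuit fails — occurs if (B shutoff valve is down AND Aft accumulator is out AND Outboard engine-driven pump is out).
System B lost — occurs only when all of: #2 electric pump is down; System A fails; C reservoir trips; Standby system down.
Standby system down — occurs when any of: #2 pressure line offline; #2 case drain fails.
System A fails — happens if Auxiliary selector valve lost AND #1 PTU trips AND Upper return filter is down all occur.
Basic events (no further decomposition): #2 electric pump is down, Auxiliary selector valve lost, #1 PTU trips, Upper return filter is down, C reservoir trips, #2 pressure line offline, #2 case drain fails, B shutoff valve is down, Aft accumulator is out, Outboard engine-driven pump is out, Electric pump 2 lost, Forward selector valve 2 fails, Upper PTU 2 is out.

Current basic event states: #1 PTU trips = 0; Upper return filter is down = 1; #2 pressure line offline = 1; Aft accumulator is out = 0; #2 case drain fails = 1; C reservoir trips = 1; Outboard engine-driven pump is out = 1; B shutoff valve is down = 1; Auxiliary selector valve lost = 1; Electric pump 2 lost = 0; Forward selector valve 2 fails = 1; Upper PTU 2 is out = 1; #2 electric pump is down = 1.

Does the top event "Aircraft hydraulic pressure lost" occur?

No

System A fails [AND]: Auxiliary selector valve lost=occurs, #1 PTU trips=not, Upper return filter is down=occurs → not all inputs occur → does not occur.
Standby system down [OR]: #2 pressure line offline=occurs, #2 case drain fails=occurs → at least one input occurs → occurs.
System B lost [AND]: #2 electric pump is down=occurs, System A fails=not, C reservoir trips=occurs, Standby system down=occurs → not all inputs occur → does not occur.
Right circuit fails [AND]: B shutoff valve is down=occurs, Aft accumulator is out=not, Outboard engine-driven pump is out=occurs → not all inputs occur → does not occur.
Left circuit fails [AND]: Right circuit fails=not, Electric pump 2 lost=not, Forward selector valve 2 fails=occurs, Upper PTU 2 is out=occurs → not all inputs occur → does not occur.
Aircraft hydraulic pressure lost [OR]: System B lost=not, Left circuit fails=not → no input occurs → does not occur.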